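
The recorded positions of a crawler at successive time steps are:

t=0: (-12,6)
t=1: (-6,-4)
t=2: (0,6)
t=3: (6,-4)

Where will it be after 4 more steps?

(30,-4)

First: linear, +6 per step → 30 at step 7.
Second: cycles through 6, -4 every 2 steps. Step 7 lands at position 1 of the cycle → -4.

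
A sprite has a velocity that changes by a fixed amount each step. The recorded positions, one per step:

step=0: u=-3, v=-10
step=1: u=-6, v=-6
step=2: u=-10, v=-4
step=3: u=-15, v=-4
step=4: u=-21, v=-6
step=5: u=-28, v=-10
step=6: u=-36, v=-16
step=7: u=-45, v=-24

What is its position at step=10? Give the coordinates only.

Successive displacements: (-3, +4), (-4, +2), (-5, +0), (-6, -2), (-7, -4), (-8, -6), (-9, -8) — each changes by (-1, -2).
step 8: u=-45, v=-24 + (-10, -10) → u=-55, v=-34
step 9: u=-55, v=-34 + (-11, -12) → u=-66, v=-46
step 10: u=-66, v=-46 + (-12, -14) → u=-78, v=-60

u=-78, v=-60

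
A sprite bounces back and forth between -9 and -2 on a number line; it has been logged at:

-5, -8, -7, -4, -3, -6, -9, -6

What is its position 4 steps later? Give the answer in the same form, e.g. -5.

-8

The value travels 3 per step and bounces off the walls at -9 and -2.
  step 8: -6 → -3
  step 9: -3 → -4
  step 10: -4 → -7
  step 11: -7 → -8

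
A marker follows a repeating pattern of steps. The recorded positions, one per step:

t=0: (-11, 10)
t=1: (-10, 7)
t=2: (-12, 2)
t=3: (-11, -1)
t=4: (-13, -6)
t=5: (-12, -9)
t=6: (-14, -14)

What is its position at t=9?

(-14, -25)

The moves between consecutive positions are (+1, -3), (-2, -5), (+1, -3), (-2, -5), (+1, -3), (-2, -5); they repeat the 2-cycle [(+1, -3), (-2, -5)].
step 7: apply (+1, -3) → (-13, -17)
step 8: apply (-2, -5) → (-15, -22)
step 9: apply (+1, -3) → (-14, -25)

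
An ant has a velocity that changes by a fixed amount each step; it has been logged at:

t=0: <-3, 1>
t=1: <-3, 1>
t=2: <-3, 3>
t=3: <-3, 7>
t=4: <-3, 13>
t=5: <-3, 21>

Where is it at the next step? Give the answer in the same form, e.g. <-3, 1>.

<-3, 31>

Taking differences between consecutive positions: <+0, +0>, <+0, +2>, <+0, +4>, <+0, +6>, <+0, +8>. These grow by <+0, +2> each step.
step 6: <-3, 21> + <+0, +10> → <-3, 31>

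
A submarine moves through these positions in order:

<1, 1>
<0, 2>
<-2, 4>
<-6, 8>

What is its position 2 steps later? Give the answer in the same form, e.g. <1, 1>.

The jumps are <-1, +1>, <-2, +2>, <-4, +4> — a geometric progression with ratio 2.
step 4: <-6, 8> + <-8, +8> → <-14, 16>
step 5: <-14, 16> + <-16, +16> → <-30, 32>

<-30, 32>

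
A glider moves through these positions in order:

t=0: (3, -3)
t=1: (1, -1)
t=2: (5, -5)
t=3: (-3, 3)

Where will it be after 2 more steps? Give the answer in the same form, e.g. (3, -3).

Consecutive displacements (-2, +2), (+4, -4), (-8, +8) scale by a factor of -2 each step.
step 4: (-3, 3) + (+16, -16) → (13, -13)
step 5: (13, -13) + (-32, +32) → (-19, 19)

(-19, 19)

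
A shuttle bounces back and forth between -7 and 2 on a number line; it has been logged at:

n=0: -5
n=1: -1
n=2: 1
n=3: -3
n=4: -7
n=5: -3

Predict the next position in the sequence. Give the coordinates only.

1

The value travels 4 per step and bounces off the walls at -7 and 2.
  step 6: -3 → 1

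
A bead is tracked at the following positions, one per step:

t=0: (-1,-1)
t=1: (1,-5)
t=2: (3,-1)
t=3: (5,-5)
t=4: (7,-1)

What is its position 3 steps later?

The first coordinate changes by +2 each step, so at step 7 it is -1 + 7·(2) = 13.
The second coordinate repeats the cycle [-1, -5] with period 2; step 7 mod 2 = 1, giving -5.

(13,-5)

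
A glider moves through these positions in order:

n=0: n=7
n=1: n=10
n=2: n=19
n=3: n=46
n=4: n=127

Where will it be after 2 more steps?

n=1099

The jumps are +3, +9, +27, +81 — a geometric progression with ratio 3.
step 5: 127 + 243 → n=370
step 6: 370 + 729 → n=1099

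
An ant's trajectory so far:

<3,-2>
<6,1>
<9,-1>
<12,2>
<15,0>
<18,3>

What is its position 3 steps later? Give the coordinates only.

The moves between consecutive positions are <+3,+3>, <+3,-2>, <+3,+3>, <+3,-2>, <+3,+3>; they repeat the 2-cycle [<+3,+3>, <+3,-2>].
step 6: apply <+3,-2> → <21,1>
step 7: apply <+3,+3> → <24,4>
step 8: apply <+3,-2> → <27,2>

<27,2>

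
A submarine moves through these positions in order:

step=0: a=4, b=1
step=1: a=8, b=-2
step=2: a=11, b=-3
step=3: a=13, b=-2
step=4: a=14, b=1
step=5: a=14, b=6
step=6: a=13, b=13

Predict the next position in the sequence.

a=11, b=22

First differences are (+4,-3), (+3,-1), (+2,+1), (+1,+3), (+0,+5), (-1,+7); their common second difference is (-1,+2) (constant acceleration).
step 7: a=13, b=13 + (-2,+9) → a=11, b=22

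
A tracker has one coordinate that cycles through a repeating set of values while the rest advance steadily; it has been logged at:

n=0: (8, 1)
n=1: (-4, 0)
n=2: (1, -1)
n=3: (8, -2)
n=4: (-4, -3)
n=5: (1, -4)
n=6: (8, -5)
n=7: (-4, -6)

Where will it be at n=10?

The first coordinate repeats the cycle [8, -4, 1] with period 3; step 10 mod 3 = 1, giving -4.
The second coordinate changes by -1 each step, so at step 10 it is 1 + 10·(-1) = -9.

(-4, -9)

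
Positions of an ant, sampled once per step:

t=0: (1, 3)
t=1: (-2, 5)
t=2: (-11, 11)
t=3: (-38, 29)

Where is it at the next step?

(-119, 83)

Step-to-step displacements: (-3, +2), (-9, +6), (-27, +18); each is 3× the previous.
step 4: (-38, 29) + (-81, +54) → (-119, 83)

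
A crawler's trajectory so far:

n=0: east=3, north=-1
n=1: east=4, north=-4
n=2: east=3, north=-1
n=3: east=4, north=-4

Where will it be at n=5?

Step-to-step displacements: (+1,-3), (-1,+3), (+1,-3); each is -1× the previous.
step 4: east=4, north=-4 + (-1,+3) → east=3, north=-1
step 5: east=3, north=-1 + (+1,-3) → east=4, north=-4

east=4, north=-4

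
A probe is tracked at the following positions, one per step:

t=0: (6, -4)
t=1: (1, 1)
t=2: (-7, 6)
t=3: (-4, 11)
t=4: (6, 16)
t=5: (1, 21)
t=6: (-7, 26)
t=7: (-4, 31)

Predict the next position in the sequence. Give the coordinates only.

The first coordinate repeats the cycle [6, 1, -7, -4] with period 4; step 8 mod 4 = 0, giving 6.
The second coordinate changes by +5 each step, so at step 8 it is -4 + 8·(5) = 36.

(6, 36)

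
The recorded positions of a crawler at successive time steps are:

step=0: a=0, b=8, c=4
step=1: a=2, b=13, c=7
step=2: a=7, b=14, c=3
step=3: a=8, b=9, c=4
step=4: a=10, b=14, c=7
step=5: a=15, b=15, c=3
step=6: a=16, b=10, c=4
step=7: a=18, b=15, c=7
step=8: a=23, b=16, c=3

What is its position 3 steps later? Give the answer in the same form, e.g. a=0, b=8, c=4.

Step-to-step displacements: (+2,+5,+3), (+5,+1,-4), (+1,-5,+1), (+2,+5,+3), (+5,+1,-4), (+1,-5,+1), (+2,+5,+3), (+5,+1,-4) — a repeating cycle of length 3.
step 9: apply (+1,-5,+1) → a=24, b=11, c=4
step 10: apply (+2,+5,+3) → a=26, b=16, c=7
step 11: apply (+5,+1,-4) → a=31, b=17, c=3

a=31, b=17, c=3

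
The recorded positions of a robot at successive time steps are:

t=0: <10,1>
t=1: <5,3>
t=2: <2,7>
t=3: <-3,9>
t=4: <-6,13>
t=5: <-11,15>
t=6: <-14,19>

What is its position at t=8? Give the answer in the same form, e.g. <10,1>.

The moves between consecutive positions are <-5,+2>, <-3,+4>, <-5,+2>, <-3,+4>, <-5,+2>, <-3,+4>; they repeat the 2-cycle [<-5,+2>, <-3,+4>].
step 7: apply <-5,+2> → <-19,21>
step 8: apply <-3,+4> → <-22,25>

<-22,25>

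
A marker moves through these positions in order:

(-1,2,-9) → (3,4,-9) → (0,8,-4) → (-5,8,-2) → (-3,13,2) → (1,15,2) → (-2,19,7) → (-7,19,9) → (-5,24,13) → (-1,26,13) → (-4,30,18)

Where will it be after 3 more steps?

(-3,37,24)

Differencing gives (+4,+2,+0), (-3,+4,+5), (-5,+0,+2), (+2,+5,+4), (+4,+2,+0), (-3,+4,+5), (-5,+0,+2), (+2,+5,+4), (+4,+2,+0), (-3,+4,+5). This is the pattern (+4,+2,+0), (-3,+4,+5), (-5,+0,+2), (+2,+5,+4) repeated.
step 11: apply (-5,+0,+2) → (-9,30,20)
step 12: apply (+2,+5,+4) → (-7,35,24)
step 13: apply (+4,+2,+0) → (-3,37,24)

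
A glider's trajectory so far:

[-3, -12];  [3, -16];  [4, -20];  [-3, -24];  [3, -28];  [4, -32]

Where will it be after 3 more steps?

[4, -44]

First: cycles through -3, 3, 4 every 3 steps. Step 8 lands at position 2 of the cycle → 4.
Second: linear, -4 per step → -44 at step 8.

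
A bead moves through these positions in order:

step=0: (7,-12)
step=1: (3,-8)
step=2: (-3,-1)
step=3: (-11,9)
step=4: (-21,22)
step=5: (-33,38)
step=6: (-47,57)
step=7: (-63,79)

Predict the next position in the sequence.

First differences are (-4,+4), (-6,+7), (-8,+10), (-10,+13), (-12,+16), (-14,+19), (-16,+22); their common second difference is (-2,+3) (constant acceleration).
step 8: (-63,79) + (-18,+25) → (-81,104)

(-81,104)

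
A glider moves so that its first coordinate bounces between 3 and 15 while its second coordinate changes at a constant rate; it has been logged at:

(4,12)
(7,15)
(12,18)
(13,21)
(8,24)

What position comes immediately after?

The first coordinate reflects between 3 and 15, moving 5 per step.
  step 5: 8 → 3
The second coordinate changes by +3 each step: at step 5 it is 27.

(3,27)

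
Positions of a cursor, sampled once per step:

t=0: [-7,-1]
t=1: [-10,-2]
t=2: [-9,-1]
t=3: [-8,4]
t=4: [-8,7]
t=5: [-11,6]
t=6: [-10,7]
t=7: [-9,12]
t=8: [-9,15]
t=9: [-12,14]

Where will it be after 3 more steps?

[-10,23]

Differencing gives [-3,-1], [+1,+1], [+1,+5], [+0,+3], [-3,-1], [+1,+1], [+1,+5], [+0,+3], [-3,-1]. This is the pattern [-3,-1], [+1,+1], [+1,+5], [+0,+3] repeated.
step 10: apply [+1,+1] → [-11,15]
step 11: apply [+1,+5] → [-10,20]
step 12: apply [+0,+3] → [-10,23]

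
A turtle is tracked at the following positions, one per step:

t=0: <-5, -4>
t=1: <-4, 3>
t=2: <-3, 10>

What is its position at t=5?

Each step adds <+1, +7> to the position.
step 3: <-3, 10> + <+1, +7> → <-2, 17>
step 4: <-2, 17> + <+1, +7> → <-1, 24>
step 5: <-1, 24> + <+1, +7> → <0, 31>

<0, 31>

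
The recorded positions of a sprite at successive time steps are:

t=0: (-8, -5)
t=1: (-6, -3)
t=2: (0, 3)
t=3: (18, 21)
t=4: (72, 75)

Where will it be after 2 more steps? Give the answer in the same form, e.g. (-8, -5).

Consecutive displacements (+2, +2), (+6, +6), (+18, +18), (+54, +54) scale by a factor of 3 each step.
step 5: (72, 75) + (+162, +162) → (234, 237)
step 6: (234, 237) + (+486, +486) → (720, 723)

(720, 723)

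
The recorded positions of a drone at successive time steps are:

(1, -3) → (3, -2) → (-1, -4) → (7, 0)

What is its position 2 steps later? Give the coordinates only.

(23, 8)

The jumps are (+2, +1), (-4, -2), (+8, +4) — a geometric progression with ratio -2.
step 4: (7, 0) + (-16, -8) → (-9, -8)
step 5: (-9, -8) + (+32, +16) → (23, 8)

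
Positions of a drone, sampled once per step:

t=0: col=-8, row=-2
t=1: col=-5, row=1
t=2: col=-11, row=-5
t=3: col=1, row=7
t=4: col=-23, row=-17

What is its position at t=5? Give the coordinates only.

Step-to-step displacements: (+3, +3), (-6, -6), (+12, +12), (-24, -24); each is -2× the previous.
step 5: col=-23, row=-17 + (+48, +48) → col=25, row=31

col=25, row=31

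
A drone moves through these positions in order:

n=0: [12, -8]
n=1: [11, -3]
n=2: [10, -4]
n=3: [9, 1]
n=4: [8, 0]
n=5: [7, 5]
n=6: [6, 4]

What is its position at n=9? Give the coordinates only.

Step-to-step displacements: [-1, +5], [-1, -1], [-1, +5], [-1, -1], [-1, +5], [-1, -1] — a repeating cycle of length 2.
step 7: apply [-1, +5] → [5, 9]
step 8: apply [-1, -1] → [4, 8]
step 9: apply [-1, +5] → [3, 13]

[3, 13]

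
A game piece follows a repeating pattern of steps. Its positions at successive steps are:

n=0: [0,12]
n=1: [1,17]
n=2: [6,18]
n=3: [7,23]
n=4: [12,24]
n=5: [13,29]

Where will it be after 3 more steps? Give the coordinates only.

Differencing gives [+1,+5], [+5,+1], [+1,+5], [+5,+1], [+1,+5]. This is the pattern [+1,+5], [+5,+1] repeated.
step 6: apply [+5,+1] → [18,30]
step 7: apply [+1,+5] → [19,35]
step 8: apply [+5,+1] → [24,36]

[24,36]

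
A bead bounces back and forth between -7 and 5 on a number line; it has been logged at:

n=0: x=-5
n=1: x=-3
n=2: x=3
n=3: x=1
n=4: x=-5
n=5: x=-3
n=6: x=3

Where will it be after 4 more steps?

x=3

The value reflects between -7 and 5, moving 6 per step.
  step 7: 3 → 1
  step 8: 1 → -5
  step 9: -5 → -3
  step 10: -3 → 3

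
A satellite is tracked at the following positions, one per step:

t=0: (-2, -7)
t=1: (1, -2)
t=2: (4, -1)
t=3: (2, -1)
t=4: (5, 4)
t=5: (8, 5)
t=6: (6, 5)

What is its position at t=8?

(12, 11)

Differencing gives (+3, +5), (+3, +1), (-2, +0), (+3, +5), (+3, +1), (-2, +0). This is the pattern (+3, +5), (+3, +1), (-2, +0) repeated.
step 7: apply (+3, +5) → (9, 10)
step 8: apply (+3, +1) → (12, 11)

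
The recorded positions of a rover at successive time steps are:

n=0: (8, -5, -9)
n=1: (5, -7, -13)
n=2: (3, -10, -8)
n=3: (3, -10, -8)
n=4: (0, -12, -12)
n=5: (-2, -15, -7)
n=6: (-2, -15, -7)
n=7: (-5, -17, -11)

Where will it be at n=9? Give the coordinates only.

Differencing gives (-3, -2, -4), (-2, -3, +5), (+0, +0, +0), (-3, -2, -4), (-2, -3, +5), (+0, +0, +0), (-3, -2, -4). This is the pattern (-3, -2, -4), (-2, -3, +5), (+0, +0, +0) repeated.
step 8: apply (-2, -3, +5) → (-7, -20, -6)
step 9: apply (+0, +0, +0) → (-7, -20, -6)

(-7, -20, -6)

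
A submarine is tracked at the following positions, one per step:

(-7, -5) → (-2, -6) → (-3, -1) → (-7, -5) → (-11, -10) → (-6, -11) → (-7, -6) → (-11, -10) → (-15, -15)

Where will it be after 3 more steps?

Differencing gives (+5, -1), (-1, +5), (-4, -4), (-4, -5), (+5, -1), (-1, +5), (-4, -4), (-4, -5). This is the pattern (+5, -1), (-1, +5), (-4, -4), (-4, -5) repeated.
step 9: apply (+5, -1) → (-10, -16)
step 10: apply (-1, +5) → (-11, -11)
step 11: apply (-4, -4) → (-15, -15)

(-15, -15)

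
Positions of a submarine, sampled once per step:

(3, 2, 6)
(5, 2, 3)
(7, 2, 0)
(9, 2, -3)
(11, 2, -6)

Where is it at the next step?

(13, 2, -9)

Each step adds (+2, +0, -3) to the position.
step 5: (11, 2, -6) + (+2, +0, -3) → (13, 2, -9)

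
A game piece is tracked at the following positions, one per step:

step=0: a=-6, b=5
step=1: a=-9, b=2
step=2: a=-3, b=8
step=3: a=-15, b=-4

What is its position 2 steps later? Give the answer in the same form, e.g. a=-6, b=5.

a=-39, b=-28

The jumps are (-3,-3), (+6,+6), (-12,-12) — a geometric progression with ratio -2.
step 4: a=-15, b=-4 + (+24,+24) → a=9, b=20
step 5: a=9, b=20 + (-48,-48) → a=-39, b=-28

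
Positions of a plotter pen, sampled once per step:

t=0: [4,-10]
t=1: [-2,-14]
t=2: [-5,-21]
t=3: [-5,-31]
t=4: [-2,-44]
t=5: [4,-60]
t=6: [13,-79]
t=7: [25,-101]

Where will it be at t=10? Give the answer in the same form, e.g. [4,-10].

[79,-185]

First differences are [-6,-4], [-3,-7], [+0,-10], [+3,-13], [+6,-16], [+9,-19], [+12,-22]; their common second difference is [+3,-3] (constant acceleration).
step 8: [25,-101] + [+15,-25] → [40,-126]
step 9: [40,-126] + [+18,-28] → [58,-154]
step 10: [58,-154] + [+21,-31] → [79,-185]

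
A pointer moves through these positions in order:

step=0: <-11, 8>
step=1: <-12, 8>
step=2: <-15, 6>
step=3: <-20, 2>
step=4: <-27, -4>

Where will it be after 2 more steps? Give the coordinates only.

First differences are <-1, +0>, <-3, -2>, <-5, -4>, <-7, -6>; their common second difference is <-2, -2> (constant acceleration).
step 5: <-27, -4> + <-9, -8> → <-36, -12>
step 6: <-36, -12> + <-11, -10> → <-47, -22>

<-47, -22>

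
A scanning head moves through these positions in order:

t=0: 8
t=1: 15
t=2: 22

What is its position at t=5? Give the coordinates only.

Each step adds +7 to the position.
step 3: 22 + 7 → 29
step 4: 29 + 7 → 36
step 5: 36 + 7 → 43

43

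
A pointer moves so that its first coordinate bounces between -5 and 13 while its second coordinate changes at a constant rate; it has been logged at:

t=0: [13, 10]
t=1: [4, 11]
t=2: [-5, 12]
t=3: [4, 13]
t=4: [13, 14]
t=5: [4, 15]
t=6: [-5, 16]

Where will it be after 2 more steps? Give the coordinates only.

[13, 18]

The first coordinate reflects between -5 and 13, moving 9 per step.
  step 7: -5 → 4
  step 8: 4 → 13
The second coordinate changes by +1 each step: at step 8 it is 18.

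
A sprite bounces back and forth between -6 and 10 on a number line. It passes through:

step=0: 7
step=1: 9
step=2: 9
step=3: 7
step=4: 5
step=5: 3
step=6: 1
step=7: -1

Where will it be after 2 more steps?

The value reflects between -6 and 10, moving 2 per step.
  step 8: -1 → -3
  step 9: -3 → -5

-5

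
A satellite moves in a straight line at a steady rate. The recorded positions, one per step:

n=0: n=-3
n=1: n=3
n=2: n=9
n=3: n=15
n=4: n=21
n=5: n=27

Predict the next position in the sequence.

Each step adds +6 to the position.
step 6: 27 + 6 → n=33

n=33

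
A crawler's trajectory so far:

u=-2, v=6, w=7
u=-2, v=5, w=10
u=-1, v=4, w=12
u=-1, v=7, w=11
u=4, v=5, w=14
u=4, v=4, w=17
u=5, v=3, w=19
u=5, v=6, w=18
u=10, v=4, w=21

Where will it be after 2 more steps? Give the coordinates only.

Step-to-step displacements: (+0, -1, +3), (+1, -1, +2), (+0, +3, -1), (+5, -2, +3), (+0, -1, +3), (+1, -1, +2), (+0, +3, -1), (+5, -2, +3) — a repeating cycle of length 4.
step 9: apply (+0, -1, +3) → u=10, v=3, w=24
step 10: apply (+1, -1, +2) → u=11, v=2, w=26

u=11, v=2, w=26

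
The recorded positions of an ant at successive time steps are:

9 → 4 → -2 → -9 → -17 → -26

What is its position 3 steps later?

-59

First differences are -5, -6, -7, -8, -9; their common second difference is -1 (constant acceleration).
step 6: -26 − 10 → -36
step 7: -36 − 11 → -47
step 8: -47 − 12 → -59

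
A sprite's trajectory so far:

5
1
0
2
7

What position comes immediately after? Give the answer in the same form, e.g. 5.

Taking differences between consecutive positions: -4, -1, +2, +5. These grow by +3 each step.
step 5: 7 + 8 → 15

15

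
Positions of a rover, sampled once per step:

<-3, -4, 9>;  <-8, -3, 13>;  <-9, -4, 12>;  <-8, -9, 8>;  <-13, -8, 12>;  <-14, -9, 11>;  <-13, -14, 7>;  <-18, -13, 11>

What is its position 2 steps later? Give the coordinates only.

Step-to-step displacements: <-5, +1, +4>, <-1, -1, -1>, <+1, -5, -4>, <-5, +1, +4>, <-1, -1, -1>, <+1, -5, -4>, <-5, +1, +4> — a repeating cycle of length 3.
step 8: apply <-1, -1, -1> → <-19, -14, 10>
step 9: apply <+1, -5, -4> → <-18, -19, 6>

<-18, -19, 6>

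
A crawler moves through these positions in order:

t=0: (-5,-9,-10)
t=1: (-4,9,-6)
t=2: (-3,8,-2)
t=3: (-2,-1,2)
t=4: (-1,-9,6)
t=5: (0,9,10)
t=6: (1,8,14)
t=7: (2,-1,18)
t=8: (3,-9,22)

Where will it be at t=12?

(7,-9,38)

The first coordinate changes by +1 each step, so at step 12 it is -5 + 12·(1) = 7.
The second coordinate repeats the cycle [-9, 9, 8, -1] with period 4; step 12 mod 4 = 0, giving -9.
The third coordinate changes by +4 each step, so at step 12 it is -10 + 12·(4) = 38.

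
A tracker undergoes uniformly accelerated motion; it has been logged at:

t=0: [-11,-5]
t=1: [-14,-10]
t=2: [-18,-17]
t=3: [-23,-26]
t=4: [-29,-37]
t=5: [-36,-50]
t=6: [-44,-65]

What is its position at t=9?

First differences are [-3,-5], [-4,-7], [-5,-9], [-6,-11], [-7,-13], [-8,-15]; their common second difference is [-1,-2] (constant acceleration).
step 7: [-44,-65] + [-9,-17] → [-53,-82]
step 8: [-53,-82] + [-10,-19] → [-63,-101]
step 9: [-63,-101] + [-11,-21] → [-74,-122]

[-74,-122]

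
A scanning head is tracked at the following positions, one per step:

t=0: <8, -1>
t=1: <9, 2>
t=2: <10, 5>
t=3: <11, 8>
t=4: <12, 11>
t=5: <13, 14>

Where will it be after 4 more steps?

<17, 26>

The position changes by <+1, +3> every step.
step 6: <13, 14> + <+1, +3> → <14, 17>
step 7: <14, 17> + <+1, +3> → <15, 20>
step 8: <15, 20> + <+1, +3> → <16, 23>
step 9: <16, 23> + <+1, +3> → <17, 26>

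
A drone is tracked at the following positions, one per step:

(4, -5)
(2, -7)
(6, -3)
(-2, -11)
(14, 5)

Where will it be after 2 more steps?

(46, 37)

Consecutive displacements (-2, -2), (+4, +4), (-8, -8), (+16, +16) scale by a factor of -2 each step.
step 5: (14, 5) + (-32, -32) → (-18, -27)
step 6: (-18, -27) + (+64, +64) → (46, 37)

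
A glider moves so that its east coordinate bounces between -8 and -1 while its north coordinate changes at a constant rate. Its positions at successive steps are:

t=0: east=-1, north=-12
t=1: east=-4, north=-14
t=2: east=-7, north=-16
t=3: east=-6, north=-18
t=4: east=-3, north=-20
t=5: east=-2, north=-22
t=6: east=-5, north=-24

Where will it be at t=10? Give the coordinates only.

east=-3, north=-32

The east coordinate travels 3 per step and bounces off the walls at -8 and -1.
  step 7: -5 → -8
  step 8: -8 → -5
  step 9: -5 → -2
  step 10: -2 → -3
The north coordinate changes by -2 each step: at step 10 it is -32.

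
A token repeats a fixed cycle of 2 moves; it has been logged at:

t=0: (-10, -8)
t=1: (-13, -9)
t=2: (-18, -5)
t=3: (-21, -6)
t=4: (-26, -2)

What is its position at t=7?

(-37, 0)

Differencing gives (-3, -1), (-5, +4), (-3, -1), (-5, +4). This is the pattern (-3, -1), (-5, +4) repeated.
step 5: apply (-3, -1) → (-29, -3)
step 6: apply (-5, +4) → (-34, 1)
step 7: apply (-3, -1) → (-37, 0)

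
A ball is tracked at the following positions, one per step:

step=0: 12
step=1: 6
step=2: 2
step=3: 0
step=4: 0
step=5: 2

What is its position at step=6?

Successive displacements: -6, -4, -2, +0, +2 — each changes by +2.
step 6: 2 + 4 → 6

6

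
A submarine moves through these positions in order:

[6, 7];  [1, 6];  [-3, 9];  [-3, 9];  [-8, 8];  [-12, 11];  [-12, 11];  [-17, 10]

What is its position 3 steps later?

Step-to-step displacements: [-5, -1], [-4, +3], [+0, +0], [-5, -1], [-4, +3], [+0, +0], [-5, -1] — a repeating cycle of length 3.
step 8: apply [-4, +3] → [-21, 13]
step 9: apply [+0, +0] → [-21, 13]
step 10: apply [-5, -1] → [-26, 12]

[-26, 12]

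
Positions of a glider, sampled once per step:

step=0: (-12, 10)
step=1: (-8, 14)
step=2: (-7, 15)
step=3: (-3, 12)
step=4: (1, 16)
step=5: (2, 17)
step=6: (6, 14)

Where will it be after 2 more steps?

The moves between consecutive positions are (+4, +4), (+1, +1), (+4, -3), (+4, +4), (+1, +1), (+4, -3); they repeat the 3-cycle [(+4, +4), (+1, +1), (+4, -3)].
step 7: apply (+4, +4) → (10, 18)
step 8: apply (+1, +1) → (11, 19)

(11, 19)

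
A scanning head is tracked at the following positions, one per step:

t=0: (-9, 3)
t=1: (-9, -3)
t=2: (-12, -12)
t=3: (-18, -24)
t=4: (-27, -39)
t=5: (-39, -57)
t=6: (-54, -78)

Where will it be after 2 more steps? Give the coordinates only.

Successive displacements: (+0, -6), (-3, -9), (-6, -12), (-9, -15), (-12, -18), (-15, -21) — each changes by (-3, -3).
step 7: (-54, -78) + (-18, -24) → (-72, -102)
step 8: (-72, -102) + (-21, -27) → (-93, -129)

(-93, -129)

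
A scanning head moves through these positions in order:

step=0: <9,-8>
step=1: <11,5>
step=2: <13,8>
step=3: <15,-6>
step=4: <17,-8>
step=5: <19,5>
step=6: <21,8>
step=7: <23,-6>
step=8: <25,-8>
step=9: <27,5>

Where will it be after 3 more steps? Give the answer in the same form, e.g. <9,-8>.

<33,-8>

First: linear, +2 per step → 33 at step 12.
Second: cycles through -8, 5, 8, -6 every 4 steps. Step 12 lands at position 0 of the cycle → -8.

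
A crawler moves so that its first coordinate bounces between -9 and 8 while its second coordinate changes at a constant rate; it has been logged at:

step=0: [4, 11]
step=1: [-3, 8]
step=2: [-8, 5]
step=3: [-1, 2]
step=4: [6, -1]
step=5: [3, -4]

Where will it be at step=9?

The first coordinate travels 7 per step and bounces off the walls at -9 and 8.
  step 6: 3 → -4
  step 7: -4 → -7
  step 8: -7 → 0
  step 9: 0 → 7
The second coordinate changes by -3 each step: at step 9 it is -16.

[7, -16]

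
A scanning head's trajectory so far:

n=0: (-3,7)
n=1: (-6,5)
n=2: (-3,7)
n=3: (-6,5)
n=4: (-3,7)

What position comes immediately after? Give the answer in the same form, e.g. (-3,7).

(-6,5)

Step-to-step displacements: (-3,-2), (+3,+2), (-3,-2), (+3,+2); each is -1× the previous.
step 5: (-3,7) + (-3,-2) → (-6,5)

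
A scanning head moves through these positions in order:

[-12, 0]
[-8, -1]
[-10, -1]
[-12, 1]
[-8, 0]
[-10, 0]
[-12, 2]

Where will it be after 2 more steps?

Step-to-step displacements: [+4, -1], [-2, +0], [-2, +2], [+4, -1], [-2, +0], [-2, +2] — a repeating cycle of length 3.
step 7: apply [+4, -1] → [-8, 1]
step 8: apply [-2, +0] → [-10, 1]

[-10, 1]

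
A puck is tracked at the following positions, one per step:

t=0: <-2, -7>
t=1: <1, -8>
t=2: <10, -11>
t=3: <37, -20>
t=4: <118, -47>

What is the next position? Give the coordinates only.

The jumps are <+3, -1>, <+9, -3>, <+27, -9>, <+81, -27> — a geometric progression with ratio 3.
step 5: <118, -47> + <+243, -81> → <361, -128>

<361, -128>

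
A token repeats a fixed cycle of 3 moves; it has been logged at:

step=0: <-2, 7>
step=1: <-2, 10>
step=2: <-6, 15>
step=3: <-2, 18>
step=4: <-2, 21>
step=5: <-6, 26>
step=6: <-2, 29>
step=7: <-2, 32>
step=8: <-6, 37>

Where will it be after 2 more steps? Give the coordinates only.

Step-to-step displacements: <+0, +3>, <-4, +5>, <+4, +3>, <+0, +3>, <-4, +5>, <+4, +3>, <+0, +3>, <-4, +5> — a repeating cycle of length 3.
step 9: apply <+4, +3> → <-2, 40>
step 10: apply <+0, +3> → <-2, 43>

<-2, 43>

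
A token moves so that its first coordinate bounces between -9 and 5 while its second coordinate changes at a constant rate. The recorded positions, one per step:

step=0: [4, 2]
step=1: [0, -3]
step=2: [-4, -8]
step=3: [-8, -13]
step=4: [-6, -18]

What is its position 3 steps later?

The first coordinate reflects between -9 and 5, moving 4 per step.
  step 5: -6 → -2
  step 6: -2 → 2
  step 7: 2 → 4
The second coordinate changes by -5 each step: at step 7 it is -33.

[4, -33]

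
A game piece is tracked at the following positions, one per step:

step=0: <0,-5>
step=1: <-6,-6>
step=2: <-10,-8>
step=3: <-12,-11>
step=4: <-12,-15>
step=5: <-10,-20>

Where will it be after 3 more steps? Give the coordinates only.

<8,-41>

First differences are <-6,-1>, <-4,-2>, <-2,-3>, <+0,-4>, <+2,-5>; their common second difference is <+2,-1> (constant acceleration).
step 6: <-10,-20> + <+4,-6> → <-6,-26>
step 7: <-6,-26> + <+6,-7> → <0,-33>
step 8: <0,-33> + <+8,-8> → <8,-41>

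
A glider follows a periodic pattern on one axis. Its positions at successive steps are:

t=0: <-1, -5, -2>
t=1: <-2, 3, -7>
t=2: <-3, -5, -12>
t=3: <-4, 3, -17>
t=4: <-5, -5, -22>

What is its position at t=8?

First: linear, -1 per step → -9 at step 8.
Second: cycles through -5, 3 every 2 steps. Step 8 lands at position 0 of the cycle → -5.
Third: linear, -5 per step → -42 at step 8.

<-9, -5, -42>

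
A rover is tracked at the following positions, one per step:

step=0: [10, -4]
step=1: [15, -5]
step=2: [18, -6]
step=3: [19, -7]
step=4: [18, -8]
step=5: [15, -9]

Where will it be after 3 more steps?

[-6, -12]

Taking differences between consecutive positions: [+5, -1], [+3, -1], [+1, -1], [-1, -1], [-3, -1]. These grow by [-2, +0] each step.
step 6: [15, -9] + [-5, -1] → [10, -10]
step 7: [10, -10] + [-7, -1] → [3, -11]
step 8: [3, -11] + [-9, -1] → [-6, -12]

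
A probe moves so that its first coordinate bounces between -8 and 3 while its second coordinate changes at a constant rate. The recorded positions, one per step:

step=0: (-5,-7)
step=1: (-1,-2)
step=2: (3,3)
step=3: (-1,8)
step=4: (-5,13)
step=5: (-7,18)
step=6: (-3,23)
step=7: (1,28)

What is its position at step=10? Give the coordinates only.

The first coordinate reflects between -8 and 3, moving 4 per step.
  step 8: 1 → 1
  step 9: 1 → -3
  step 10: -3 → -7
The second coordinate changes by +5 each step: at step 10 it is 43.

(-7,43)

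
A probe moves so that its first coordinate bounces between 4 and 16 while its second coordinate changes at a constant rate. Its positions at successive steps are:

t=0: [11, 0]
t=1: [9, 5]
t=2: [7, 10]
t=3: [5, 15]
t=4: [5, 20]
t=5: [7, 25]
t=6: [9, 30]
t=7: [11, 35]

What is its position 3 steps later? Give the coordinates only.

The first coordinate reflects between 4 and 16, moving 2 per step.
  step 8: 11 → 13
  step 9: 13 → 15
  step 10: 15 → 15
The second coordinate changes by +5 each step: at step 10 it is 50.

[15, 50]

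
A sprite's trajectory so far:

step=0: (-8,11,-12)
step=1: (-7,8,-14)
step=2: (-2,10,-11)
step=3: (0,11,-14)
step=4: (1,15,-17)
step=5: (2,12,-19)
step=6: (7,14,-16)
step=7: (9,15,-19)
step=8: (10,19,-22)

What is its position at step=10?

The moves between consecutive positions are (+1,-3,-2), (+5,+2,+3), (+2,+1,-3), (+1,+4,-3), (+1,-3,-2), (+5,+2,+3), (+2,+1,-3), (+1,+4,-3); they repeat the 4-cycle [(+1,-3,-2), (+5,+2,+3), (+2,+1,-3), (+1,+4,-3)].
step 9: apply (+1,-3,-2) → (11,16,-24)
step 10: apply (+5,+2,+3) → (16,18,-21)

(16,18,-21)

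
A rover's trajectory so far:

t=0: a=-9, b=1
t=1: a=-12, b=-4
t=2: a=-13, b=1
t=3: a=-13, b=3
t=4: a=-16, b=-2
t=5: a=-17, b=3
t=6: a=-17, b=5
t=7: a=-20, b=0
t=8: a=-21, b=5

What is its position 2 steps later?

The moves between consecutive positions are (-3,-5), (-1,+5), (+0,+2), (-3,-5), (-1,+5), (+0,+2), (-3,-5), (-1,+5); they repeat the 3-cycle [(-3,-5), (-1,+5), (+0,+2)].
step 9: apply (+0,+2) → a=-21, b=7
step 10: apply (-3,-5) → a=-24, b=2

a=-24, b=2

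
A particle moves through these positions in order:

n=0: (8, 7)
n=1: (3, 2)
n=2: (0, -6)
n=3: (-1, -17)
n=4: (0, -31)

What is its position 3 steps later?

(15, -91)

First differences are (-5, -5), (-3, -8), (-1, -11), (+1, -14); their common second difference is (+2, -3) (constant acceleration).
step 5: (0, -31) + (+3, -17) → (3, -48)
step 6: (3, -48) + (+5, -20) → (8, -68)
step 7: (8, -68) + (+7, -23) → (15, -91)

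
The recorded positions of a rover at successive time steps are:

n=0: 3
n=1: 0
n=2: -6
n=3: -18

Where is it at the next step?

-42

Step-to-step displacements: -3, -6, -12; each is 2× the previous.
step 4: -18 − 24 → -42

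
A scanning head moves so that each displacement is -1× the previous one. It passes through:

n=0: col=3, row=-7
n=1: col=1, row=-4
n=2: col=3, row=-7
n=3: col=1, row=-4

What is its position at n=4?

col=3, row=-7

Consecutive displacements (-2,+3), (+2,-3), (-2,+3) scale by a factor of -1 each step.
step 4: col=1, row=-4 + (+2,-3) → col=3, row=-7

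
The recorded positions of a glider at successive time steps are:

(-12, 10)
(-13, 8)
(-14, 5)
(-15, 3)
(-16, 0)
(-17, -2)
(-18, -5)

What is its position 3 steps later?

The moves between consecutive positions are (-1, -2), (-1, -3), (-1, -2), (-1, -3), (-1, -2), (-1, -3); they repeat the 2-cycle [(-1, -2), (-1, -3)].
step 7: apply (-1, -2) → (-19, -7)
step 8: apply (-1, -3) → (-20, -10)
step 9: apply (-1, -2) → (-21, -12)

(-21, -12)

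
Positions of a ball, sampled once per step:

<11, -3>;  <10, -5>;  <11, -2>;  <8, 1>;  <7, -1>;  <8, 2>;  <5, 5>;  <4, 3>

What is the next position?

<5, 6>

Differencing gives <-1, -2>, <+1, +3>, <-3, +3>, <-1, -2>, <+1, +3>, <-3, +3>, <-1, -2>. This is the pattern <-1, -2>, <+1, +3>, <-3, +3> repeated.
step 8: apply <+1, +3> → <5, 6>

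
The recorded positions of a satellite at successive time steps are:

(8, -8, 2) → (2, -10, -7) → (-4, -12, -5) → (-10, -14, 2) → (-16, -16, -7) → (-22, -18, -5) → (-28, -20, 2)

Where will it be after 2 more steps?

(-40, -24, -5)

First: linear, -6 per step → -40 at step 8.
Second: linear, -2 per step → -24 at step 8.
Third: cycles through 2, -7, -5 every 3 steps. Step 8 lands at position 2 of the cycle → -5.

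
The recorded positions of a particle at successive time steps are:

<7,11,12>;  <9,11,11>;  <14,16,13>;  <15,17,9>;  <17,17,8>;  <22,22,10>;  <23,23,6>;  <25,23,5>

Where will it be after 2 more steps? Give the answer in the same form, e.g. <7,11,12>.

Differencing gives <+2,+0,-1>, <+5,+5,+2>, <+1,+1,-4>, <+2,+0,-1>, <+5,+5,+2>, <+1,+1,-4>, <+2,+0,-1>. This is the pattern <+2,+0,-1>, <+5,+5,+2>, <+1,+1,-4> repeated.
step 8: apply <+5,+5,+2> → <30,28,7>
step 9: apply <+1,+1,-4> → <31,29,3>

<31,29,3>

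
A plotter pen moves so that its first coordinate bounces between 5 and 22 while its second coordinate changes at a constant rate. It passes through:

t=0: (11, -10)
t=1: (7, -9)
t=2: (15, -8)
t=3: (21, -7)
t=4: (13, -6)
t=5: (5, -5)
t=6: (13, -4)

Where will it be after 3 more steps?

The first coordinate travels 8 per step and bounces off the walls at 5 and 22.
  step 7: 13 → 21
  step 8: 21 → 15
  step 9: 15 → 7
The second coordinate changes by +1 each step: at step 9 it is -1.

(7, -1)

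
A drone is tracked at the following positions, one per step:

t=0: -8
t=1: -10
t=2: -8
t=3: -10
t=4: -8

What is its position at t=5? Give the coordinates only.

-10

Step-to-step displacements: -2, +2, -2, +2; each is -1× the previous.
step 5: -8 − 2 → -10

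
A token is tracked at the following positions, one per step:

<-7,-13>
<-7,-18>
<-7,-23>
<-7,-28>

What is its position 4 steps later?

<-7,-48>

Constant displacement of <+0,-5> per step.
step 4: <-7,-28> + <+0,-5> → <-7,-33>
step 5: <-7,-33> + <+0,-5> → <-7,-38>
step 6: <-7,-38> + <+0,-5> → <-7,-43>
step 7: <-7,-43> + <+0,-5> → <-7,-48>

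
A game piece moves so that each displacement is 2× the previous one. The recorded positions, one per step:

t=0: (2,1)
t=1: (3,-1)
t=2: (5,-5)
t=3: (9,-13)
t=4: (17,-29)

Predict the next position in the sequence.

(33,-61)

Step-to-step displacements: (+1,-2), (+2,-4), (+4,-8), (+8,-16); each is 2× the previous.
step 5: (17,-29) + (+16,-32) → (33,-61)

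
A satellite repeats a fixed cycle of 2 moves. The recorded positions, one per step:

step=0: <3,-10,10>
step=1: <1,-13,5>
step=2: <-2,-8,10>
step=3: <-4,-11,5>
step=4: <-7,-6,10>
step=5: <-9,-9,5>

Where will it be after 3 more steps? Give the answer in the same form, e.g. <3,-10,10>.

<-17,-2,10>

Step-to-step displacements: <-2,-3,-5>, <-3,+5,+5>, <-2,-3,-5>, <-3,+5,+5>, <-2,-3,-5> — a repeating cycle of length 2.
step 6: apply <-3,+5,+5> → <-12,-4,10>
step 7: apply <-2,-3,-5> → <-14,-7,5>
step 8: apply <-3,+5,+5> → <-17,-2,10>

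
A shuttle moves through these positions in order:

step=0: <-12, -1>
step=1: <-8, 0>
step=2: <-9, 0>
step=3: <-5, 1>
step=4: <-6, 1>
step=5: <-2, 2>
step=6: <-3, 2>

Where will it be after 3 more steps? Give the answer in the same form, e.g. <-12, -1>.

<4, 4>

The moves between consecutive positions are <+4, +1>, <-1, +0>, <+4, +1>, <-1, +0>, <+4, +1>, <-1, +0>; they repeat the 2-cycle [<+4, +1>, <-1, +0>].
step 7: apply <+4, +1> → <1, 3>
step 8: apply <-1, +0> → <0, 3>
step 9: apply <+4, +1> → <4, 4>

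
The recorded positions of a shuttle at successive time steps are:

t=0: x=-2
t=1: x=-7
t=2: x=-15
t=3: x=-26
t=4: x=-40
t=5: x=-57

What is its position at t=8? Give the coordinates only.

Successive displacements: -5, -8, -11, -14, -17 — each changes by -3.
step 6: -57 − 20 → x=-77
step 7: -77 − 23 → x=-100
step 8: -100 − 26 → x=-126

x=-126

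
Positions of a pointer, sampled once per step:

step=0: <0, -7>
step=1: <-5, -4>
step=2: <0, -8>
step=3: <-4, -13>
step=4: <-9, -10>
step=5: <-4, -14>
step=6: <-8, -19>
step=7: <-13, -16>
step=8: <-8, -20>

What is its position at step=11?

Step-to-step displacements: <-5, +3>, <+5, -4>, <-4, -5>, <-5, +3>, <+5, -4>, <-4, -5>, <-5, +3>, <+5, -4> — a repeating cycle of length 3.
step 9: apply <-4, -5> → <-12, -25>
step 10: apply <-5, +3> → <-17, -22>
step 11: apply <+5, -4> → <-12, -26>

<-12, -26>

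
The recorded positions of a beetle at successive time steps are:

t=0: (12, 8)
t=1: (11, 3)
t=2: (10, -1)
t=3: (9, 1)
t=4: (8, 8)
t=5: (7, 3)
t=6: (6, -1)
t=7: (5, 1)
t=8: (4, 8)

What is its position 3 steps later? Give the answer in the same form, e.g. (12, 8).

(1, 1)

First: linear, -1 per step → 1 at step 11.
Second: cycles through 8, 3, -1, 1 every 4 steps. Step 11 lands at position 3 of the cycle → 1.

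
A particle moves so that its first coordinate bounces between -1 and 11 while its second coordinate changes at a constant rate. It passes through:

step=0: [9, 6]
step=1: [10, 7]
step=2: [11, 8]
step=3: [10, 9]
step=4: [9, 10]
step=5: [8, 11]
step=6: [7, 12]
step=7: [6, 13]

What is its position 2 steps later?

[4, 15]

The first coordinate travels 1 per step and bounces off the walls at -1 and 11.
  step 8: 6 → 5
  step 9: 5 → 4
The second coordinate changes by +1 each step: at step 9 it is 15.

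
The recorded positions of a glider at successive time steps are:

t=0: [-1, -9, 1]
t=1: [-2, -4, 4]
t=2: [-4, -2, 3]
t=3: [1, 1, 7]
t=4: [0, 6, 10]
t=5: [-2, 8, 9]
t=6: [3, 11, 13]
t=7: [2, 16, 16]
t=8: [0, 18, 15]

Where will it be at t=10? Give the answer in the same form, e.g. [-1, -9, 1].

[4, 26, 22]

The moves between consecutive positions are [-1, +5, +3], [-2, +2, -1], [+5, +3, +4], [-1, +5, +3], [-2, +2, -1], [+5, +3, +4], [-1, +5, +3], [-2, +2, -1]; they repeat the 3-cycle [[-1, +5, +3], [-2, +2, -1], [+5, +3, +4]].
step 9: apply [+5, +3, +4] → [5, 21, 19]
step 10: apply [-1, +5, +3] → [4, 26, 22]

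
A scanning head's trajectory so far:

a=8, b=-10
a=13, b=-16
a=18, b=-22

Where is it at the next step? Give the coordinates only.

Constant displacement of (+5, -6) per step.
step 3: a=18, b=-22 + (+5, -6) → a=23, b=-28

a=23, b=-28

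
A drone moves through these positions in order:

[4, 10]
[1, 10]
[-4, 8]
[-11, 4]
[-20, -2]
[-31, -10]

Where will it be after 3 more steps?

Successive displacements: [-3, +0], [-5, -2], [-7, -4], [-9, -6], [-11, -8] — each changes by [-2, -2].
step 6: [-31, -10] + [-13, -10] → [-44, -20]
step 7: [-44, -20] + [-15, -12] → [-59, -32]
step 8: [-59, -32] + [-17, -14] → [-76, -46]

[-76, -46]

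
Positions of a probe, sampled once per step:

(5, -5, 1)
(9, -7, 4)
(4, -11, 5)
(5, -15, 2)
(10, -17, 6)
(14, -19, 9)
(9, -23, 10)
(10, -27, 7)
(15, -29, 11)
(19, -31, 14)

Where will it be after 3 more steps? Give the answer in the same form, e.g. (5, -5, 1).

Differencing gives (+4, -2, +3), (-5, -4, +1), (+1, -4, -3), (+5, -2, +4), (+4, -2, +3), (-5, -4, +1), (+1, -4, -3), (+5, -2, +4), (+4, -2, +3). This is the pattern (+4, -2, +3), (-5, -4, +1), (+1, -4, -3), (+5, -2, +4) repeated.
step 10: apply (-5, -4, +1) → (14, -35, 15)
step 11: apply (+1, -4, -3) → (15, -39, 12)
step 12: apply (+5, -2, +4) → (20, -41, 16)

(20, -41, 16)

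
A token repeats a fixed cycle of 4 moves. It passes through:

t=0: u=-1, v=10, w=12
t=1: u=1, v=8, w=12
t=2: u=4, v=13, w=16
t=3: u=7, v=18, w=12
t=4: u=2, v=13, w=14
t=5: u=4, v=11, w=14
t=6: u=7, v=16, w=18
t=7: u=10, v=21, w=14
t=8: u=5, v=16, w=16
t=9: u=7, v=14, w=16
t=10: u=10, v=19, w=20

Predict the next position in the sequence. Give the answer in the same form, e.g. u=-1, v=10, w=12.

The moves between consecutive positions are (+2, -2, +0), (+3, +5, +4), (+3, +5, -4), (-5, -5, +2), (+2, -2, +0), (+3, +5, +4), (+3, +5, -4), (-5, -5, +2), (+2, -2, +0), (+3, +5, +4); they repeat the 4-cycle [(+2, -2, +0), (+3, +5, +4), (+3, +5, -4), (-5, -5, +2)].
step 11: apply (+3, +5, -4) → u=13, v=24, w=16

u=13, v=24, w=16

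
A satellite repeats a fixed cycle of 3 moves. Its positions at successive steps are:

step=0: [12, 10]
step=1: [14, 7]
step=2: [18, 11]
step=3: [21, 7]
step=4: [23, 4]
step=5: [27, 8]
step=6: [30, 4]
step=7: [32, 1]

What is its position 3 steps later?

[41, -2]

Step-to-step displacements: [+2, -3], [+4, +4], [+3, -4], [+2, -3], [+4, +4], [+3, -4], [+2, -3] — a repeating cycle of length 3.
step 8: apply [+4, +4] → [36, 5]
step 9: apply [+3, -4] → [39, 1]
step 10: apply [+2, -3] → [41, -2]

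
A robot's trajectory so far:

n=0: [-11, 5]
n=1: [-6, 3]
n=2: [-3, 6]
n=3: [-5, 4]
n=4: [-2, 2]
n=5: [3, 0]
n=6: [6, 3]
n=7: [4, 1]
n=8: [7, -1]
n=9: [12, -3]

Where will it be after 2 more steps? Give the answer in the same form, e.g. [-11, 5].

[13, -2]

The moves between consecutive positions are [+5, -2], [+3, +3], [-2, -2], [+3, -2], [+5, -2], [+3, +3], [-2, -2], [+3, -2], [+5, -2]; they repeat the 4-cycle [[+5, -2], [+3, +3], [-2, -2], [+3, -2]].
step 10: apply [+3, +3] → [15, 0]
step 11: apply [-2, -2] → [13, -2]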